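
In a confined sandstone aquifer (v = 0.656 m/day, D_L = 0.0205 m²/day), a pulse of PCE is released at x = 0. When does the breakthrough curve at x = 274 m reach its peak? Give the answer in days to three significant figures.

418 days

For the 1D instantaneous-source solution, setting ∂C/∂t = 0 at fixed x gives v²t² + 2Dt − x² = 0, so t = (√(D² + v²x²) − D)/v².
√(D² + v²x²) = √(0.0205² + 0.656² × 274²) = 179.7; v² = 0.430336.
t = (179.7 − 0.0205)/0.430336 = 418 days (vs. the pure-advection estimate x/v = 418 d).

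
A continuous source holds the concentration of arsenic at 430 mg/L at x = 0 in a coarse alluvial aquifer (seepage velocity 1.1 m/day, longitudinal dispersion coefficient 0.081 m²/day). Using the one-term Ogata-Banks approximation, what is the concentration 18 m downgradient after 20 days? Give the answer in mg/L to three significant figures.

424 mg/L

For a continuous step input, C/C₀ ≈ ½·erfc((x−vt)/(2√(Dt))).
vt = 1.1 × 20 = 22 m and 2√(Dt) = 2√(0.081 × 20) = 2.546 m.
Argument (x−vt)/(2√(Dt)) = (18 − 22)/2.546 = -1.571; ½·erfc(-1.571) = 0.9868.
C = 430 × 0.9868 = 424 mg/L.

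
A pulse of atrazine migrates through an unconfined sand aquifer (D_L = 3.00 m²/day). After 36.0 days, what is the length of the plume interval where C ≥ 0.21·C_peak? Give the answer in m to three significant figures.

51.9 m

The plume is Gaussian with σ = √(2Dt) = √(2 × 3.00 × 36.0) = 14.70 m.
C/C_peak = exp(−Δx²/(2σ²)) = 0.21 ⇒ Δx = σ·√(−2 ln 0.21) = 14.70 × 1.767 = 25.97 m.
Width = 2Δx = 51.9 m.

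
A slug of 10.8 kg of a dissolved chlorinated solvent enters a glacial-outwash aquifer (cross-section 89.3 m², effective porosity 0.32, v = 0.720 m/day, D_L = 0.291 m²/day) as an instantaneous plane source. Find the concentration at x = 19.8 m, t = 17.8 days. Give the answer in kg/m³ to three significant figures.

0.00445 kg/m³

For an instantaneous plane source, C(x,t) = M/(n_e·A·√(4πDt)) · exp(−(x−vt)²/(4Dt)), with n_e·A the pore (flow) area.
Plume center vt = 0.720 × 17.8 = 12.816 m, so the well at 19.8 m is 6.984 m downgradient of the peak.
√(4πDt) = 8.068 m, giving peak height M/(n_e·A·√(4πDt)) = 10.8/(0.32 × 89.3 × 8.068) = 0.04684 kg/m³.
(x−vt)²/(4Dt) = (6.984)²/(4 × 0.291 × 17.8) = 2.354; exp(−2.354) = 0.09499.
C = 0.04684 × 0.09499 = 0.00445 kg/m³.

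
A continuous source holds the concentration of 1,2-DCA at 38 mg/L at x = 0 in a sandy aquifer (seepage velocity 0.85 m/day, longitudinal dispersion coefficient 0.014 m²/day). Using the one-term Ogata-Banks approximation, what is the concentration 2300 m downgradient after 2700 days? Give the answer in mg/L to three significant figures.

10.7 mg/L

For a continuous step input, C/C₀ ≈ ½·erfc((x−vt)/(2√(Dt))).
vt = 0.85 × 2700 = 2295 m and 2√(Dt) = 2√(0.014 × 2700) = 12.30 m.
Argument (x−vt)/(2√(Dt)) = (2300 − 2295)/12.30 = 0.4065; ½·erfc(0.4065) = 0.2827.
C = 38 × 0.2827 = 10.7 mg/L.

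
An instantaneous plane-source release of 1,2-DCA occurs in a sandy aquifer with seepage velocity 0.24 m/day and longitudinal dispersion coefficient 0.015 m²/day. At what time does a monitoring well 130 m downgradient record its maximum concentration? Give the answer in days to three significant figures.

For the 1D instantaneous-source solution, setting ∂C/∂t = 0 at fixed x gives v²t² + 2Dt − x² = 0, so t = (√(D² + v²x²) − D)/v².
√(D² + v²x²) = √(0.015² + 0.24² × 130²) = 31.20; v² = 0.0576.
t = (31.20 − 0.015)/0.0576 = 541 days (vs. the pure-advection estimate x/v = 542 d).

541 days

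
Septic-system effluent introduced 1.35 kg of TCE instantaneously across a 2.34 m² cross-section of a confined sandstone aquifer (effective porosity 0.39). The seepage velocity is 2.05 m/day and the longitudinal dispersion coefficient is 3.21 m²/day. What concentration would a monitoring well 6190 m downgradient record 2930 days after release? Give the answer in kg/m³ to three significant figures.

For an instantaneous plane source, C(x,t) = M/(n_e·A·√(4πDt)) · exp(−(x−vt)²/(4Dt)), with n_e·A the pore (flow) area.
Plume center vt = 2.05 × 2930 = 6006.5 m, so the well at 6190 m is 183.5 m downgradient of the peak.
√(4πDt) = 343.8 m, giving peak height M/(n_e·A·√(4πDt)) = 1.35/(0.39 × 2.34 × 343.8) = 0.004303 kg/m³.
(x−vt)²/(4Dt) = (183.5)²/(4 × 3.21 × 2930) = 0.8950; exp(−0.8950) = 0.4086.
C = 0.004303 × 0.4086 = 0.00176 kg/m³.

0.00176 kg/m³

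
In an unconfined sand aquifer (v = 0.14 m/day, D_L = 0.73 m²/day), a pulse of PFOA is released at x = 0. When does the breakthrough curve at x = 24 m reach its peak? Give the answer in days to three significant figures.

For the 1D instantaneous-source solution, setting ∂C/∂t = 0 at fixed x gives v²t² + 2Dt − x² = 0, so t = (√(D² + v²x²) − D)/v².
√(D² + v²x²) = √(0.73² + 0.14² × 24²) = 3.438; v² = 0.0196.
t = (3.438 − 0.73)/0.0196 = 138 days (vs. the pure-advection estimate x/v = 171 d).

138 days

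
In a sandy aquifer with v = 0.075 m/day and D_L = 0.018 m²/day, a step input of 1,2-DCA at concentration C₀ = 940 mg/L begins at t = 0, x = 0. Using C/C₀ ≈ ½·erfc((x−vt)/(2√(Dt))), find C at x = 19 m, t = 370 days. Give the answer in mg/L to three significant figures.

932 mg/L

For a continuous step input, C/C₀ ≈ ½·erfc((x−vt)/(2√(Dt))).
vt = 0.075 × 370 = 27.75 m and 2√(Dt) = 2√(0.018 × 370) = 5.161 m.
Argument (x−vt)/(2√(Dt)) = (19 − 27.75)/5.161 = -1.695; ½·erfc(-1.695) = 0.9917.
C = 940 × 0.9917 = 932 mg/L.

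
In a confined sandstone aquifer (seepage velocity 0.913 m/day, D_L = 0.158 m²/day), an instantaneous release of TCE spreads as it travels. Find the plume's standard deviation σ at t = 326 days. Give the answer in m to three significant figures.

10.1 m

Dispersive spreading gives a Gaussian with σ² = 2Dt; advection only shifts the center.
σ = √(2 × 0.158 × 326) = 10.1 m.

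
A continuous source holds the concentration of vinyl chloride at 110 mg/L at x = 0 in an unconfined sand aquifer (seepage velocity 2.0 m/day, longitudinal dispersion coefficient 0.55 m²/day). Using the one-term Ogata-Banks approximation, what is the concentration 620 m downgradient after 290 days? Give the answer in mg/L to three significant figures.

For a continuous step input, C/C₀ ≈ ½·erfc((x−vt)/(2√(Dt))).
vt = 2.0 × 290 = 580 m and 2√(Dt) = 2√(0.55 × 290) = 25.26 m.
Argument (x−vt)/(2√(Dt)) = (620 − 580)/25.26 = 1.584; ½·erfc(1.584) = 0.01254.
C = 110 × 0.01254 = 1.38 mg/L.

1.38 mg/L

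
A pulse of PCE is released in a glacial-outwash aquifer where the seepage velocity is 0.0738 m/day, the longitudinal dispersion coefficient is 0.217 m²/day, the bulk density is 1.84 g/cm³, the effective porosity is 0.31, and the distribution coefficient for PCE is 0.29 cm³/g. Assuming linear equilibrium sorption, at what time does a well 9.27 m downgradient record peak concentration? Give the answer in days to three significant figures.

Retardation factor R = 1 + ρ_b·K_d/n = 1 + 1.84 × 0.29/0.31 = 2.721.
Sorption retards both mechanisms: v_R = v/R = 0.02712 m/day, D_R = D/R = 0.07975 m²/day.
Peak time from v_R²t² + 2D_R t − x² = 0: t = (√(D_R² + v_R²x²) − D_R)/v_R².
√(D_R² + v_R²x²) = √(0.07975² + 0.02712² × 9.27²) = 0.2637; v_R² = 0.0007355.
t = (0.2637 − 0.07975)/0.0007355 = 250 days.

250 days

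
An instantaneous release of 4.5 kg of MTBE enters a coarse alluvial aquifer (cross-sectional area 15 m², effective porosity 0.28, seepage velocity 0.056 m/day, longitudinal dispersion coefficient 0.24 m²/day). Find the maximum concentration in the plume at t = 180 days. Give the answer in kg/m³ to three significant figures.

0.0460 kg/m³

The peak of an instantaneous 1D plume sits at x = vt; there the Gaussian factor is 1 and C_max = M/(n_e·A·√(4πDt)), where n_e·A is the pore area the mass is dissolved in.
√(4πDt) = √(4π × 0.24 × 180) = 23.30 m, so C_max = 4.5/(0.28 × 15 × 23.30) = 0.0460 kg/m³.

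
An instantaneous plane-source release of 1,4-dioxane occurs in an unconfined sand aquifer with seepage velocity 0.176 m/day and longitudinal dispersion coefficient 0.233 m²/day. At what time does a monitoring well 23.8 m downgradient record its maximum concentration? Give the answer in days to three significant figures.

For the 1D instantaneous-source solution, setting ∂C/∂t = 0 at fixed x gives v²t² + 2Dt − x² = 0, so t = (√(D² + v²x²) − D)/v².
√(D² + v²x²) = √(0.233² + 0.176² × 23.8²) = 4.195; v² = 0.030976.
t = (4.195 − 0.233)/0.030976 = 128 days (vs. the pure-advection estimate x/v = 135 d).

128 days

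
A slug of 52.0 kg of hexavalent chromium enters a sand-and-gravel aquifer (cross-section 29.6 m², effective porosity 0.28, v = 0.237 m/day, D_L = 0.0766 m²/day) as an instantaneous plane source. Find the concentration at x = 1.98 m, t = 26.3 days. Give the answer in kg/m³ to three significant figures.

0.132 kg/m³

For an instantaneous plane source, C(x,t) = M/(n_e·A·√(4πDt)) · exp(−(x−vt)²/(4Dt)), with n_e·A the pore (flow) area.
Plume center vt = 0.237 × 26.3 = 6.2331 m, so the well at 1.98 m is 4.2531 m upgradient of the peak.
√(4πDt) = 5.031 m, giving peak height M/(n_e·A·√(4πDt)) = 52.0/(0.28 × 29.6 × 5.031) = 1.247 kg/m³.
(x−vt)²/(4Dt) = (-4.2531)²/(4 × 0.0766 × 26.3) = 2.245; exp(−2.245) = 0.1059.
C = 1.247 × 0.1059 = 0.132 kg/m³.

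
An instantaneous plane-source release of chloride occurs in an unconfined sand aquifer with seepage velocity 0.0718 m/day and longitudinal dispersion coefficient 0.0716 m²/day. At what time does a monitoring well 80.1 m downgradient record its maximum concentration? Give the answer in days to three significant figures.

For the 1D instantaneous-source solution, setting ∂C/∂t = 0 at fixed x gives v²t² + 2Dt − x² = 0, so t = (√(D² + v²x²) − D)/v².
√(D² + v²x²) = √(0.0716² + 0.0718² × 80.1²) = 5.752; v² = 0.00515524.
t = (5.752 − 0.0716)/0.00515524 = 1100 days (vs. the pure-advection estimate x/v = 1120 d).

1100 days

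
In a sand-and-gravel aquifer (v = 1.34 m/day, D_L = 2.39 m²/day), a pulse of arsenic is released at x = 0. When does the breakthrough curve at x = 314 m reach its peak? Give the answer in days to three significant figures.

For the 1D instantaneous-source solution, setting ∂C/∂t = 0 at fixed x gives v²t² + 2Dt − x² = 0, so t = (√(D² + v²x²) − D)/v².
√(D² + v²x²) = √(2.39² + 1.34² × 314²) = 420.8; v² = 1.7956.
t = (420.8 − 2.39)/1.7956 = 233 days (vs. the pure-advection estimate x/v = 234 d).

233 days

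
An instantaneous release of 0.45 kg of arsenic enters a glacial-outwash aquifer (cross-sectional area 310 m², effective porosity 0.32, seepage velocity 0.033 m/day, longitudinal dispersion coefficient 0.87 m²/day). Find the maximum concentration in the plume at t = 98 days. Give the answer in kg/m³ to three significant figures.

0.000139 kg/m³

The peak of an instantaneous 1D plume sits at x = vt; there the Gaussian factor is 1 and C_max = M/(n_e·A·√(4πDt)), where n_e·A is the pore area the mass is dissolved in.
√(4πDt) = √(4π × 0.87 × 98) = 32.73 m, so C_max = 0.45/(0.32 × 310 × 32.73) = 0.000139 kg/m³.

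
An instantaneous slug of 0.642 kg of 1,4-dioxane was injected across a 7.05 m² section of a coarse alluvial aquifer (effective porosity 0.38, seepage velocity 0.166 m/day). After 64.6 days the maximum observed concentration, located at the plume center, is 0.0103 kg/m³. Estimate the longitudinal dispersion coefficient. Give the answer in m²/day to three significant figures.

At the plume center C_max = M/(n_e·A·√(4πDt)), so D = M²/(4πt·(n_e·A·C_max)²).
n_e·A·C_max = 0.38 × 7.05 × 0.0103 = 0.02759 kg/m.
D = 0.642²/(4π × 64.6 × 0.02759²) = 0.667 m²/day.

0.667 m²/day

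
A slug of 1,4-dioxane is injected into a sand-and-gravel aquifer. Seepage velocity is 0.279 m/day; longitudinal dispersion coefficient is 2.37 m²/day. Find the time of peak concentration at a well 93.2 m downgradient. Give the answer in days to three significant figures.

305 days

For the 1D instantaneous-source solution, setting ∂C/∂t = 0 at fixed x gives v²t² + 2Dt − x² = 0, so t = (√(D² + v²x²) − D)/v².
√(D² + v²x²) = √(2.37² + 0.279² × 93.2²) = 26.11; v² = 0.077841.
t = (26.11 − 2.37)/0.077841 = 305 days (vs. the pure-advection estimate x/v = 334 d).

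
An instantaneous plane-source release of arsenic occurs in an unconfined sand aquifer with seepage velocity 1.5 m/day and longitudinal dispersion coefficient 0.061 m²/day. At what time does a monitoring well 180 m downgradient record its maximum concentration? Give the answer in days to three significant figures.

120 days

For the 1D instantaneous-source solution, setting ∂C/∂t = 0 at fixed x gives v²t² + 2Dt − x² = 0, so t = (√(D² + v²x²) − D)/v².
√(D² + v²x²) = √(0.061² + 1.5² × 180²) = 270.0; v² = 2.25.
t = (270.0 − 0.061)/2.25 = 120 days (vs. the pure-advection estimate x/v = 120 d).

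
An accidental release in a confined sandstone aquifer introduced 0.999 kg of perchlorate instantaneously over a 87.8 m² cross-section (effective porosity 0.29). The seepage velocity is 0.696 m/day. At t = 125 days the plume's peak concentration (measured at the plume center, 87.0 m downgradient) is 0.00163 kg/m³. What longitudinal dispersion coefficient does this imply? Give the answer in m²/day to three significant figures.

At the plume center C_max = M/(n_e·A·√(4πDt)), so D = M²/(4πt·(n_e·A·C_max)²).
n_e·A·C_max = 0.29 × 87.8 × 0.00163 = 0.04150 kg/m.
D = 0.999²/(4π × 125 × 0.04150²) = 0.369 m²/day.

0.369 m²/day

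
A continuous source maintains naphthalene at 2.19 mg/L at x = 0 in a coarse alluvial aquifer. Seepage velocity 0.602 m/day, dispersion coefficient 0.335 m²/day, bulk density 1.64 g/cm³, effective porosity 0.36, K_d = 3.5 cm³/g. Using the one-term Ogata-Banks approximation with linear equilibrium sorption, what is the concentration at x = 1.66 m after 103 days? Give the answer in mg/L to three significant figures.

Retardation factor R = 1 + ρ_b·K_d/n = 1 + 1.64 × 3.5/0.36 = 16.94.
Sorption retards both mechanisms: v_R = v/R = 0.03554 m/day, D_R = D/R = 0.01978 m²/day.
v_R·t = 0.03554 × 103 = 3.66062 m; 2√(D_R t) = 2.855 m; argument = (1.66 − 3.66062)/2.855 = -0.7007.
C = C₀ × ½·erfc(-0.7007) = 2.19 × 0.8391 = 1.84 mg/L.

1.84 mg/L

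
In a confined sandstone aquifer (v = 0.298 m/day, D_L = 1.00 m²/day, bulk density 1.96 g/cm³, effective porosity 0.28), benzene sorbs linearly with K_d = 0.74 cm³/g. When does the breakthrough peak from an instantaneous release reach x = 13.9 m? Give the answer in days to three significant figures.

227 days

Retardation factor R = 1 + ρ_b·K_d/n = 1 + 1.96 × 0.74/0.28 = 6.180.
Sorption retards both mechanisms: v_R = v/R = 0.04822 m/day, D_R = D/R = 0.1618 m²/day.
Peak time from v_R²t² + 2D_R t − x² = 0: t = (√(D_R² + v_R²x²) − D_R)/v_R².
√(D_R² + v_R²x²) = √(0.1618² + 0.04822² × 13.9²) = 0.6895; v_R² = 0.002325.
t = (0.6895 − 0.1618)/0.002325 = 227 days.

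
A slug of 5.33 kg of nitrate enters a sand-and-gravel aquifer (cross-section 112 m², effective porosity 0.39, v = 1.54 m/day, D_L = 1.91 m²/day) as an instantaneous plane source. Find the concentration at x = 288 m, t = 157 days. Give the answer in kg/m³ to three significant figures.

For an instantaneous plane source, C(x,t) = M/(n_e·A·√(4πDt)) · exp(−(x−vt)²/(4Dt)), with n_e·A the pore (flow) area.
Plume center vt = 1.54 × 157 = 241.78 m, so the well at 288 m is 46.22 m downgradient of the peak.
√(4πDt) = 61.39 m, giving peak height M/(n_e·A·√(4πDt)) = 5.33/(0.39 × 112 × 61.39) = 0.001988 kg/m³.
(x−vt)²/(4Dt) = (46.22)²/(4 × 1.91 × 157) = 1.781; exp(−1.781) = 0.1685.
C = 0.001988 × 0.1685 = 0.000335 kg/m³.

0.000335 kg/m³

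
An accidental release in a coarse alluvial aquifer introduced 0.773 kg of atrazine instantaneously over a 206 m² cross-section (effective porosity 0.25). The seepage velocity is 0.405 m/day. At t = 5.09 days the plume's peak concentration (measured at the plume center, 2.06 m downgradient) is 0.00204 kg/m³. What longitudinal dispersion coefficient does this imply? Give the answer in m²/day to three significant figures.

At the plume center C_max = M/(n_e·A·√(4πDt)), so D = M²/(4πt·(n_e·A·C_max)²).
n_e·A·C_max = 0.25 × 206 × 0.00204 = 0.1051 kg/m.
D = 0.773²/(4π × 5.09 × 0.1051²) = 0.846 m²/day.

0.846 m²/day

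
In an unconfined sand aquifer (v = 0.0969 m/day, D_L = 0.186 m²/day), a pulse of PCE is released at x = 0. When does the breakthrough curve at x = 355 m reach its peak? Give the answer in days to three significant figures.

3640 days

For the 1D instantaneous-source solution, setting ∂C/∂t = 0 at fixed x gives v²t² + 2Dt − x² = 0, so t = (√(D² + v²x²) − D)/v².
√(D² + v²x²) = √(0.186² + 0.0969² × 355²) = 34.40; v² = 0.00938961.
t = (34.40 − 0.186)/0.00938961 = 3640 days (vs. the pure-advection estimate x/v = 3660 d).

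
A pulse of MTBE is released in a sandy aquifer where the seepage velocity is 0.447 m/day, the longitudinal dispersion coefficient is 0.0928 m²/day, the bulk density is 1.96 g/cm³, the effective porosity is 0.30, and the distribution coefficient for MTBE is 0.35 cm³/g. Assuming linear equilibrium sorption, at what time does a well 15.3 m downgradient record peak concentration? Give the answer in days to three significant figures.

111 days

Retardation factor R = 1 + ρ_b·K_d/n = 1 + 1.96 × 0.35/0.30 = 3.287.
Sorption retards both mechanisms: v_R = v/R = 0.1360 m/day, D_R = D/R = 0.02823 m²/day.
Peak time from v_R²t² + 2D_R t − x² = 0: t = (√(D_R² + v_R²x²) − D_R)/v_R².
√(D_R² + v_R²x²) = √(0.02823² + 0.1360² × 15.3²) = 2.081; v_R² = 0.01850.
t = (2.081 − 0.02823)/0.01850 = 111 days.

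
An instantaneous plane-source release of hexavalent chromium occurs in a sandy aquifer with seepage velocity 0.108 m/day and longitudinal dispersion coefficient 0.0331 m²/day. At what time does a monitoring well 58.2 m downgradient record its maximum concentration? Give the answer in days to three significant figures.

536 days

For the 1D instantaneous-source solution, setting ∂C/∂t = 0 at fixed x gives v²t² + 2Dt − x² = 0, so t = (√(D² + v²x²) − D)/v².
√(D² + v²x²) = √(0.0331² + 0.108² × 58.2²) = 6.286; v² = 0.011664.
t = (6.286 − 0.0331)/0.011664 = 536 days (vs. the pure-advection estimate x/v = 539 d).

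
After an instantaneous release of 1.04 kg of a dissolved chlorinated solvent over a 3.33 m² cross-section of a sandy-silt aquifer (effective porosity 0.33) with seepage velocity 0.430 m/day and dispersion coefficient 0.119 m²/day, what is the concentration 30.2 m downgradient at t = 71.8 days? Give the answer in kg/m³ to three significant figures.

0.0901 kg/m³

For an instantaneous plane source, C(x,t) = M/(n_e·A·√(4πDt)) · exp(−(x−vt)²/(4Dt)), with n_e·A the pore (flow) area.
Plume center vt = 0.430 × 71.8 = 30.874 m, so the well at 30.2 m is 0.674 m upgradient of the peak.
√(4πDt) = 10.36 m, giving peak height M/(n_e·A·√(4πDt)) = 1.04/(0.33 × 3.33 × 10.36) = 0.09135 kg/m³.
(x−vt)²/(4Dt) = (-0.674)²/(4 × 0.119 × 71.8) = 0.01329; exp(−0.01329) = 0.9868.
C = 0.09135 × 0.9868 = 0.0901 kg/m³.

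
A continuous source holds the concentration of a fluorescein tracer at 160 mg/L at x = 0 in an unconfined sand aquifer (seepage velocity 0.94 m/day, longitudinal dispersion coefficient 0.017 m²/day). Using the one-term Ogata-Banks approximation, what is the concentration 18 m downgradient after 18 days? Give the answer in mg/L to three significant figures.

For a continuous step input, C/C₀ ≈ ½·erfc((x−vt)/(2√(Dt))).
vt = 0.94 × 18 = 16.92 m and 2√(Dt) = 2√(0.017 × 18) = 1.106 m.
Argument (x−vt)/(2√(Dt)) = (18 − 16.92)/1.106 = 0.9765; ½·erfc(0.9765) = 0.08364.
C = 160 × 0.08364 = 13.4 mg/L.

13.4 mg/L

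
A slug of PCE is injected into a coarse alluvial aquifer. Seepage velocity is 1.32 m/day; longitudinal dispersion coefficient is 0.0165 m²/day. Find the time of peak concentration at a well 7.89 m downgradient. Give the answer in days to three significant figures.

5.97 days

For the 1D instantaneous-source solution, setting ∂C/∂t = 0 at fixed x gives v²t² + 2Dt − x² = 0, so t = (√(D² + v²x²) − D)/v².
√(D² + v²x²) = √(0.0165² + 1.32² × 7.89²) = 10.41; v² = 1.7424.
t = (10.41 − 0.0165)/1.7424 = 5.97 days (vs. the pure-advection estimate x/v = 5.98 d).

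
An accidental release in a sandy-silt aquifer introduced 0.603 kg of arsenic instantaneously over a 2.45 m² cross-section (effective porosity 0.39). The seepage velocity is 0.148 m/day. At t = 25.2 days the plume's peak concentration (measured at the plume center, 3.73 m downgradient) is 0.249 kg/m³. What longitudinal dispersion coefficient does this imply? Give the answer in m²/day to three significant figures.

At the plume center C_max = M/(n_e·A·√(4πDt)), so D = M²/(4πt·(n_e·A·C_max)²).
n_e·A·C_max = 0.39 × 2.45 × 0.249 = 0.2379 kg/m.
D = 0.603²/(4π × 25.2 × 0.2379²) = 0.0203 m²/day.

0.0203 m²/day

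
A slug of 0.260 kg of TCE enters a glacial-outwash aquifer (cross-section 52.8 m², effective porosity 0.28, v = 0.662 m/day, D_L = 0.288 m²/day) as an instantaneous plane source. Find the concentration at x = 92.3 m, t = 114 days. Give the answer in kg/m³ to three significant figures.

For an instantaneous plane source, C(x,t) = M/(n_e·A·√(4πDt)) · exp(−(x−vt)²/(4Dt)), with n_e·A the pore (flow) area.
Plume center vt = 0.662 × 114 = 75.468 m, so the well at 92.3 m is 16.832 m downgradient of the peak.
√(4πDt) = 20.31 m, giving peak height M/(n_e·A·√(4πDt)) = 0.260/(0.28 × 52.8 × 20.31) = 0.0008659 kg/m³.
(x−vt)²/(4Dt) = (16.832)²/(4 × 0.288 × 114) = 2.157; exp(−2.157) = 0.1157.
C = 0.0008659 × 0.1157 = 0.000100 kg/m³.

0.000100 kg/m³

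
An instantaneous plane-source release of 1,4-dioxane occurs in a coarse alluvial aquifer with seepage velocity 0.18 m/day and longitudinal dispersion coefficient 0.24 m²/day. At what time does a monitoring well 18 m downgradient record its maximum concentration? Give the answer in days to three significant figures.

For the 1D instantaneous-source solution, setting ∂C/∂t = 0 at fixed x gives v²t² + 2Dt − x² = 0, so t = (√(D² + v²x²) − D)/v².
√(D² + v²x²) = √(0.24² + 0.18² × 18²) = 3.249; v² = 0.0324.
t = (3.249 − 0.24)/0.0324 = 92.9 days (vs. the pure-advection estimate x/v = 100 d).

92.9 days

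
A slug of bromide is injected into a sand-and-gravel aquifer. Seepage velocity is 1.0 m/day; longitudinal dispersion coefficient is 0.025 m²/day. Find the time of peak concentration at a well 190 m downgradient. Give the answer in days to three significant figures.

190 days

For the 1D instantaneous-source solution, setting ∂C/∂t = 0 at fixed x gives v²t² + 2Dt − x² = 0, so t = (√(D² + v²x²) − D)/v².
√(D² + v²x²) = √(0.025² + 1.0² × 190²) = 190.0; v² = 1.
t = (190.0 − 0.025)/1 = 190 days (vs. the pure-advection estimate x/v = 190 d).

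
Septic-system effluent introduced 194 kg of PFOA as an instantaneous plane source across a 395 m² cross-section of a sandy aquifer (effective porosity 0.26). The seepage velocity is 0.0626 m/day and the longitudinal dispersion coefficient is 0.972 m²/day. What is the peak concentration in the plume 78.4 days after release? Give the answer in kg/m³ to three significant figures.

The peak of an instantaneous 1D plume sits at x = vt; there the Gaussian factor is 1 and C_max = M/(n_e·A·√(4πDt)), where n_e·A is the pore area the mass is dissolved in.
√(4πDt) = √(4π × 0.972 × 78.4) = 30.95 m, so C_max = 194/(0.26 × 395 × 30.95) = 0.0610 kg/m³.

0.0610 kg/m³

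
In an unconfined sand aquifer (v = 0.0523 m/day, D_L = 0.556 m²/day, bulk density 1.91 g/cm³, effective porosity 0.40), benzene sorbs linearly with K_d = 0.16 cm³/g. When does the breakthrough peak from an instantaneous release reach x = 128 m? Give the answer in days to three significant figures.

3970 days

Retardation factor R = 1 + ρ_b·K_d/n = 1 + 1.91 × 0.16/0.40 = 1.764.
Sorption retards both mechanisms: v_R = v/R = 0.02965 m/day, D_R = D/R = 0.3152 m²/day.
Peak time from v_R²t² + 2D_R t − x² = 0: t = (√(D_R² + v_R²x²) − D_R)/v_R².
√(D_R² + v_R²x²) = √(0.3152² + 0.02965² × 128²) = 3.808; v_R² = 0.0008791.
t = (3.808 − 0.3152)/0.0008791 = 3970 days.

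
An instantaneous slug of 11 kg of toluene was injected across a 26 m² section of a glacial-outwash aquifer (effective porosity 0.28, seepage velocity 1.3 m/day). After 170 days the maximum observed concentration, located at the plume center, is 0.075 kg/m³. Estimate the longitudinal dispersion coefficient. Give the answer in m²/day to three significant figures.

0.190 m²/day

At the plume center C_max = M/(n_e·A·√(4πDt)), so D = M²/(4πt·(n_e·A·C_max)²).
n_e·A·C_max = 0.28 × 26 × 0.075 = 0.5460 kg/m.
D = 11²/(4π × 170 × 0.5460²) = 0.190 m²/day.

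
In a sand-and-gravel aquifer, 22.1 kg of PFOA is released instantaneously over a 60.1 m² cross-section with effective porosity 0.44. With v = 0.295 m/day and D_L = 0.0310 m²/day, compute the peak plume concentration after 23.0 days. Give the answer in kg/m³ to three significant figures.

0.279 kg/m³

The peak of an instantaneous 1D plume sits at x = vt; there the Gaussian factor is 1 and C_max = M/(n_e·A·√(4πDt)), where n_e·A is the pore area the mass is dissolved in.
√(4πDt) = √(4π × 0.0310 × 23.0) = 2.993 m, so C_max = 22.1/(0.44 × 60.1 × 2.993) = 0.279 kg/m³.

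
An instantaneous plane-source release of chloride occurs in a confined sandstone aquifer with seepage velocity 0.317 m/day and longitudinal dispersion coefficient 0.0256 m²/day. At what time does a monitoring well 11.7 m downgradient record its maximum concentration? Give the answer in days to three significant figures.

For the 1D instantaneous-source solution, setting ∂C/∂t = 0 at fixed x gives v²t² + 2Dt − x² = 0, so t = (√(D² + v²x²) − D)/v².
√(D² + v²x²) = √(0.0256² + 0.317² × 11.7²) = 3.709; v² = 0.100489.
t = (3.709 − 0.0256)/0.100489 = 36.7 days (vs. the pure-advection estimate x/v = 36.9 d).

36.7 days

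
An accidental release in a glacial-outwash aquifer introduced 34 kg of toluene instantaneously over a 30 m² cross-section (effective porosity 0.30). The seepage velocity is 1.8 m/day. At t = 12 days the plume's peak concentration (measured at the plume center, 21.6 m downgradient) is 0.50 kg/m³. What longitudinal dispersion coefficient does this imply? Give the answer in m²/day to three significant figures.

At the plume center C_max = M/(n_e·A·√(4πDt)), so D = M²/(4πt·(n_e·A·C_max)²).
n_e·A·C_max = 0.30 × 30 × 0.50 = 4.500 kg/m.
D = 34²/(4π × 12 × 4.500²) = 0.379 m²/day.

0.379 m²/day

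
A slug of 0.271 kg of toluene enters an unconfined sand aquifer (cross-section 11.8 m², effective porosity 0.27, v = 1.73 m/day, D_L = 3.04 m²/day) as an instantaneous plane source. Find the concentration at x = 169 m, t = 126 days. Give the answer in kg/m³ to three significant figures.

0.000256 kg/m³

For an instantaneous plane source, C(x,t) = M/(n_e·A·√(4πDt)) · exp(−(x−vt)²/(4Dt)), with n_e·A the pore (flow) area.
Plume center vt = 1.73 × 126 = 217.98 m, so the well at 169 m is 48.98 m upgradient of the peak.
√(4πDt) = 69.38 m, giving peak height M/(n_e·A·√(4πDt)) = 0.271/(0.27 × 11.8 × 69.38) = 0.001226 kg/m³.
(x−vt)²/(4Dt) = (-48.98)²/(4 × 3.04 × 126) = 1.566; exp(−1.566) = 0.2089.
C = 0.001226 × 0.2089 = 0.000256 kg/m³.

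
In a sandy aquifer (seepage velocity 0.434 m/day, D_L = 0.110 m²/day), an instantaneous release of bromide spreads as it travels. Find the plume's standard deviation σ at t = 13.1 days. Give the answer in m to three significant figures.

1.70 m

Dispersive spreading gives a Gaussian with σ² = 2Dt; advection only shifts the center.
σ = √(2 × 0.110 × 13.1) = 1.70 m.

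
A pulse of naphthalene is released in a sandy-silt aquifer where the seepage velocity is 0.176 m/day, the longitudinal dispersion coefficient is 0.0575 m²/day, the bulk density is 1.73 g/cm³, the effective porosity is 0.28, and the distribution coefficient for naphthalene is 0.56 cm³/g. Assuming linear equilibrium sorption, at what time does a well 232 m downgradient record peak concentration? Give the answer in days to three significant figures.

Retardation factor R = 1 + ρ_b·K_d/n = 1 + 1.73 × 0.56/0.28 = 4.460.
Sorption retards both mechanisms: v_R = v/R = 0.03946 m/day, D_R = D/R = 0.01289 m²/day.
Peak time from v_R²t² + 2D_R t − x² = 0: t = (√(D_R² + v_R²x²) − D_R)/v_R².
√(D_R² + v_R²x²) = √(0.01289² + 0.03946² × 232²) = 9.155; v_R² = 0.001557.
t = (9.155 − 0.01289)/0.001557 = 5870 days.

5870 days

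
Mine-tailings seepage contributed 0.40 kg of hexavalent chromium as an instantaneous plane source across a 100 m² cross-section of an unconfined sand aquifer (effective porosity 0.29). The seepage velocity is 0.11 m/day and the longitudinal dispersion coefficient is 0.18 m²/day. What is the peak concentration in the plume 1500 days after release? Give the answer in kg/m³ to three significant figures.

The peak of an instantaneous 1D plume sits at x = vt; there the Gaussian factor is 1 and C_max = M/(n_e·A·√(4πDt)), where n_e·A is the pore area the mass is dissolved in.
√(4πDt) = √(4π × 0.18 × 1500) = 58.25 m, so C_max = 0.40/(0.29 × 100 × 58.25) = 0.000237 kg/m³.

0.000237 kg/m³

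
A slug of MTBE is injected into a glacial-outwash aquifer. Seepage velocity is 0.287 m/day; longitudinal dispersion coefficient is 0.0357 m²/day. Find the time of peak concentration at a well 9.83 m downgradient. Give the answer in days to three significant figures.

For the 1D instantaneous-source solution, setting ∂C/∂t = 0 at fixed x gives v²t² + 2Dt − x² = 0, so t = (√(D² + v²x²) − D)/v².
√(D² + v²x²) = √(0.0357² + 0.287² × 9.83²) = 2.821; v² = 0.082369.
t = (2.821 − 0.0357)/0.082369 = 33.8 days (vs. the pure-advection estimate x/v = 34.3 d).

33.8 days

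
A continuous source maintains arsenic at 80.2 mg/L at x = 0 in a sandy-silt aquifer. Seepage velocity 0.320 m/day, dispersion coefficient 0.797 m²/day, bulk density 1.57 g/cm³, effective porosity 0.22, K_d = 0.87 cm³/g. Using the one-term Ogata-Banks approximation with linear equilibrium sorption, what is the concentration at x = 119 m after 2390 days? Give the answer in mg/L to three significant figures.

23.0 mg/L

Retardation factor R = 1 + ρ_b·K_d/n = 1 + 1.57 × 0.87/0.22 = 7.209.
Sorption retards both mechanisms: v_R = v/R = 0.04439 m/day, D_R = D/R = 0.1106 m²/day.
v_R·t = 0.04439 × 2390 = 106.0921 m; 2√(D_R t) = 32.52 m; argument = (119 − 106.0921)/32.52 = 0.3969.
C = C₀ × ½·erfc(0.3969) = 80.2 × 0.2873 = 23.0 mg/L.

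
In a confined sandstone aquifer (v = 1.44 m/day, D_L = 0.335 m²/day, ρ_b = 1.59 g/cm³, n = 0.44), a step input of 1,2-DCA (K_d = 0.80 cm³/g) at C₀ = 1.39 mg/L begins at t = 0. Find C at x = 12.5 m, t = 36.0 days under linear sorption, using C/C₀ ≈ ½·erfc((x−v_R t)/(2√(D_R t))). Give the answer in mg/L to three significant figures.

Retardation factor R = 1 + ρ_b·K_d/n = 1 + 1.59 × 0.80/0.44 = 3.891.
Sorption retards both mechanisms: v_R = v/R = 0.3701 m/day, D_R = D/R = 0.08610 m²/day.
v_R·t = 0.3701 × 36.0 = 13.3236 m; 2√(D_R t) = 3.521 m; argument = (12.5 − 13.3236)/3.521 = -0.2339.
C = C₀ × ½·erfc(-0.2339) = 1.39 × 0.6296 = 0.875 mg/L.

0.875 mg/L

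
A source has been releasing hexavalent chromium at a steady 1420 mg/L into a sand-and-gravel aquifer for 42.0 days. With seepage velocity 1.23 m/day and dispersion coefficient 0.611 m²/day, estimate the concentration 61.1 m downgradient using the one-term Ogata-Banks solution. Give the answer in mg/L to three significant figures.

133 mg/L

For a continuous step input, C/C₀ ≈ ½·erfc((x−vt)/(2√(Dt))).
vt = 1.23 × 42.0 = 51.66 m and 2√(Dt) = 2√(0.611 × 42.0) = 10.13 m.
Argument (x−vt)/(2√(Dt)) = (61.1 − 51.66)/10.13 = 0.9319; ½·erfc(0.9319) = 0.09377.
C = 1420 × 0.09377 = 133 mg/L.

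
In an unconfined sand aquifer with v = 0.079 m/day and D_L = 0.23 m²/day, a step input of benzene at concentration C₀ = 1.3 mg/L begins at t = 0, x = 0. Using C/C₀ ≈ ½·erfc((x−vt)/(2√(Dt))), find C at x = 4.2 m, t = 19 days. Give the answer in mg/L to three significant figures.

0.235 mg/L

For a continuous step input, C/C₀ ≈ ½·erfc((x−vt)/(2√(Dt))).
vt = 0.079 × 19 = 1.501 m and 2√(Dt) = 2√(0.23 × 19) = 4.181 m.
Argument (x−vt)/(2√(Dt)) = (4.2 − 1.501)/4.181 = 0.6455; ½·erfc(0.6455) = 0.1807.
C = 1.3 × 0.1807 = 0.235 mg/L.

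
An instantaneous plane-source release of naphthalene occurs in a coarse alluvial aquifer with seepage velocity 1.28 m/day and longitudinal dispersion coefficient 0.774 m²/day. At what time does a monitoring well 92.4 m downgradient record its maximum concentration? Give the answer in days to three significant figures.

71.7 days

For the 1D instantaneous-source solution, setting ∂C/∂t = 0 at fixed x gives v²t² + 2Dt − x² = 0, so t = (√(D² + v²x²) − D)/v².
√(D² + v²x²) = √(0.774² + 1.28² × 92.4²) = 118.3; v² = 1.6384.
t = (118.3 − 0.774)/1.6384 = 71.7 days (vs. the pure-advection estimate x/v = 72.2 d).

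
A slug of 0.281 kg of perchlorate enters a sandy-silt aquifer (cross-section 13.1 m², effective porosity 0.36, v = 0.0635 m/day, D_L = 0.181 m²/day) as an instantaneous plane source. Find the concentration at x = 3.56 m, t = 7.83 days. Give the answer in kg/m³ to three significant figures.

For an instantaneous plane source, C(x,t) = M/(n_e·A·√(4πDt)) · exp(−(x−vt)²/(4Dt)), with n_e·A the pore (flow) area.
Plume center vt = 0.0635 × 7.83 = 0.497205 m, so the well at 3.56 m is 3.062795 m downgradient of the peak.
√(4πDt) = 4.220 m, giving peak height M/(n_e·A·√(4πDt)) = 0.281/(0.36 × 13.1 × 4.220) = 0.01412 kg/m³.
(x−vt)²/(4Dt) = (3.062795)²/(4 × 0.181 × 7.83) = 1.655; exp(−1.655) = 0.1911.
C = 0.01412 × 0.1911 = 0.00270 kg/m³.

0.00270 kg/m³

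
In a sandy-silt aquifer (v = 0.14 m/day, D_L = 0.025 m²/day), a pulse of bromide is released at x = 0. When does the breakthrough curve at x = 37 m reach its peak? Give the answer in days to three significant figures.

263 days

For the 1D instantaneous-source solution, setting ∂C/∂t = 0 at fixed x gives v²t² + 2Dt − x² = 0, so t = (√(D² + v²x²) − D)/v².
√(D² + v²x²) = √(0.025² + 0.14² × 37²) = 5.180; v² = 0.0196.
t = (5.180 − 0.025)/0.0196 = 263 days (vs. the pure-advection estimate x/v = 264 d).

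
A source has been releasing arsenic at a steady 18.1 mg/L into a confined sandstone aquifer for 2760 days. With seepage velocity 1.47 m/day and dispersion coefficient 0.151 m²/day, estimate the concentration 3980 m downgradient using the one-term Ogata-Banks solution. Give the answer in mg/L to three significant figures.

18.0 mg/L

For a continuous step input, C/C₀ ≈ ½·erfc((x−vt)/(2√(Dt))).
vt = 1.47 × 2760 = 4057.2 m and 2√(Dt) = 2√(0.151 × 2760) = 40.83 m.
Argument (x−vt)/(2√(Dt)) = (3980 − 4057.2)/40.83 = -1.891; ½·erfc(-1.891) = 0.9963.
C = 18.1 × 0.9963 = 18.0 mg/L.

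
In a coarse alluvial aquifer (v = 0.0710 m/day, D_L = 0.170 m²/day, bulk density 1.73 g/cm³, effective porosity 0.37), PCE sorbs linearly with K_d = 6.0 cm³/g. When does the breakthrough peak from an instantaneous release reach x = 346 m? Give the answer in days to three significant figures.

Retardation factor R = 1 + ρ_b·K_d/n = 1 + 1.73 × 6.0/0.37 = 29.05.
Sorption retards both mechanisms: v_R = v/R = 0.002444 m/day, D_R = D/R = 0.005852 m²/day.
Peak time from v_R²t² + 2D_R t − x² = 0: t = (√(D_R² + v_R²x²) − D_R)/v_R².
√(D_R² + v_R²x²) = √(0.005852² + 0.002444² × 346²) = 0.8456; v_R² = 5.973e-06.
t = (0.8456 − 0.005852)/5.973e-06 = 141000 days.

141000 days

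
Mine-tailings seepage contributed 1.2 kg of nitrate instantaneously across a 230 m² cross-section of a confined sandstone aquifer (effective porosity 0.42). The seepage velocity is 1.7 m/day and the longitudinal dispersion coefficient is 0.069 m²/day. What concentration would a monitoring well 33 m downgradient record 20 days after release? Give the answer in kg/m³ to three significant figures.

For an instantaneous plane source, C(x,t) = M/(n_e·A·√(4πDt)) · exp(−(x−vt)²/(4Dt)), with n_e·A the pore (flow) area.
Plume center vt = 1.7 × 20 = 34 m, so the well at 33 m is 1 m upgradient of the peak.
√(4πDt) = 4.164 m, giving peak height M/(n_e·A·√(4πDt)) = 1.2/(0.42 × 230 × 4.164) = 0.002983 kg/m³.
(x−vt)²/(4Dt) = (-1)²/(4 × 0.069 × 20) = 0.1812; exp(−0.1812) = 0.8343.
C = 0.002983 × 0.8343 = 0.00249 kg/m³.

0.00249 kg/m³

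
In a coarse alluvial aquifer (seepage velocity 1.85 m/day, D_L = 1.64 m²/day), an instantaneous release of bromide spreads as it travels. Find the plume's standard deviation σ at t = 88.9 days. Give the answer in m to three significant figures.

Dispersive spreading gives a Gaussian with σ² = 2Dt; advection only shifts the center.
σ = √(2 × 1.64 × 88.9) = 17.1 m.

17.1 m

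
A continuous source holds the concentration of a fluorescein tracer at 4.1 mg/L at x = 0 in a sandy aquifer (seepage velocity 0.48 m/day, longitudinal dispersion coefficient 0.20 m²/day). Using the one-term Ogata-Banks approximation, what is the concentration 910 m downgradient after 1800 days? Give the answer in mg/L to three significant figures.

For a continuous step input, C/C₀ ≈ ½·erfc((x−vt)/(2√(Dt))).
vt = 0.48 × 1800 = 864 m and 2√(Dt) = 2√(0.20 × 1800) = 37.95 m.
Argument (x−vt)/(2√(Dt)) = (910 − 864)/37.95 = 1.212; ½·erfc(1.212) = 0.04326.
C = 4.1 × 0.04326 = 0.177 mg/L.

0.177 mg/L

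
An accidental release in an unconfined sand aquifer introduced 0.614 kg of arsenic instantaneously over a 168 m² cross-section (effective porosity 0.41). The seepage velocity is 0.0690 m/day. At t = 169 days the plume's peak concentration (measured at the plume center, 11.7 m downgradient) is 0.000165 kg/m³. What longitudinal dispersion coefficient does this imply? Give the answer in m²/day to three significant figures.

1.37 m²/day

At the plume center C_max = M/(n_e·A·√(4πDt)), so D = M²/(4πt·(n_e·A·C_max)²).
n_e·A·C_max = 0.41 × 168 × 0.000165 = 0.01137 kg/m.
D = 0.614²/(4π × 169 × 0.01137²) = 1.37 m²/day.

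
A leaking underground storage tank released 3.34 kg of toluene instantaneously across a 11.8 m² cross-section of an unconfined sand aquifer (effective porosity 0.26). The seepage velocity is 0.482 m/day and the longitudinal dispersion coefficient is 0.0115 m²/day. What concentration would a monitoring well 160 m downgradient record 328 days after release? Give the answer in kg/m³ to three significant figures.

For an instantaneous plane source, C(x,t) = M/(n_e·A·√(4πDt)) · exp(−(x−vt)²/(4Dt)), with n_e·A the pore (flow) area.
Plume center vt = 0.482 × 328 = 158.096 m, so the well at 160 m is 1.904 m downgradient of the peak.
√(4πDt) = 6.885 m, giving peak height M/(n_e·A·√(4πDt)) = 3.34/(0.26 × 11.8 × 6.885) = 0.1581 kg/m³.
(x−vt)²/(4Dt) = (1.904)²/(4 × 0.0115 × 328) = 0.2403; exp(−0.2403) = 0.7864.
C = 0.1581 × 0.7864 = 0.124 kg/m³.

0.124 kg/m³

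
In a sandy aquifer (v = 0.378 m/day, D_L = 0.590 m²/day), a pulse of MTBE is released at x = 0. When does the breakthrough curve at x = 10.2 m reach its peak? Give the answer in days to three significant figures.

23.2 days

For the 1D instantaneous-source solution, setting ∂C/∂t = 0 at fixed x gives v²t² + 2Dt − x² = 0, so t = (√(D² + v²x²) − D)/v².
√(D² + v²x²) = √(0.590² + 0.378² × 10.2²) = 3.900; v² = 0.142884.
t = (3.900 − 0.590)/0.142884 = 23.2 days (vs. the pure-advection estimate x/v = 27.0 d).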